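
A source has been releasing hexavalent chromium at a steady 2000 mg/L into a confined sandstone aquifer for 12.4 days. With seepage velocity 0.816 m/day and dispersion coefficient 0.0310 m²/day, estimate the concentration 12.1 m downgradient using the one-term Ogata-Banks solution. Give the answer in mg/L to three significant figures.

For a continuous step input, C/C₀ ≈ ½·erfc((x−vt)/(2√(Dt))).
vt = 0.816 × 12.4 = 10.1184 m and 2√(Dt) = 2√(0.0310 × 12.4) = 1.240 m.
Argument (x−vt)/(2√(Dt)) = (12.1 − 10.1184)/1.240 = 1.598; ½·erfc(1.598) = 0.01191.
C = 2000 × 0.01191 = 23.8 mg/L.

23.8 mg/L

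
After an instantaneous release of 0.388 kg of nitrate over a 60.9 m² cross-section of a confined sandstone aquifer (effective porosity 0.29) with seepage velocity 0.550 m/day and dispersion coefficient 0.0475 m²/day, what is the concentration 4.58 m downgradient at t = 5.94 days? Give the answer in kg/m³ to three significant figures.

0.00253 kg/m³

For an instantaneous plane source, C(x,t) = M/(n_e·A·√(4πDt)) · exp(−(x−vt)²/(4Dt)), with n_e·A the pore (flow) area.
Plume center vt = 0.550 × 5.94 = 3.267 m, so the well at 4.58 m is 1.313 m downgradient of the peak.
√(4πDt) = 1.883 m, giving peak height M/(n_e·A·√(4πDt)) = 0.388/(0.29 × 60.9 × 1.883) = 0.01167 kg/m³.
(x−vt)²/(4Dt) = (1.313)²/(4 × 0.0475 × 5.94) = 1.528; exp(−1.528) = 0.2170.
C = 0.01167 × 0.2170 = 0.00253 kg/m³.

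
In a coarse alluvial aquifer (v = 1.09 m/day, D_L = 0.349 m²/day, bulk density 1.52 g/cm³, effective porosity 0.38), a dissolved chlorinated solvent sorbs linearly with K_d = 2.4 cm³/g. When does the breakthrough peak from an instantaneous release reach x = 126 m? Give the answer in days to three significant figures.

Retardation factor R = 1 + ρ_b·K_d/n = 1 + 1.52 × 2.4/0.38 = 10.60.
Sorption retards both mechanisms: v_R = v/R = 0.1028 m/day, D_R = D/R = 0.03292 m²/day.
Peak time from v_R²t² + 2D_R t − x² = 0: t = (√(D_R² + v_R²x²) − D_R)/v_R².
√(D_R² + v_R²x²) = √(0.03292² + 0.1028² × 126²) = 12.95; v_R² = 0.01057.
t = (12.95 − 0.03292)/0.01057 = 1220 days.

1220 days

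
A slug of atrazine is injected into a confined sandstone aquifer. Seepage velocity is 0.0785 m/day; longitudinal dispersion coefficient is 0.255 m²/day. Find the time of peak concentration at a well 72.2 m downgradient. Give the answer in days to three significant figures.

For the 1D instantaneous-source solution, setting ∂C/∂t = 0 at fixed x gives v²t² + 2Dt − x² = 0, so t = (√(D² + v²x²) − D)/v².
√(D² + v²x²) = √(0.255² + 0.0785² × 72.2²) = 5.673; v² = 0.00616225.
t = (5.673 − 0.255)/0.00616225 = 879 days (vs. the pure-advection estimate x/v = 920 d).

879 days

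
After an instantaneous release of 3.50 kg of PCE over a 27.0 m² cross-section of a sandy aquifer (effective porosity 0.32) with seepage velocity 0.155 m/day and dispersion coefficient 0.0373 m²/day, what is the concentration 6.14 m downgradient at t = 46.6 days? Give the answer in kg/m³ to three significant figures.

For an instantaneous plane source, C(x,t) = M/(n_e·A·√(4πDt)) · exp(−(x−vt)²/(4Dt)), with n_e·A the pore (flow) area.
Plume center vt = 0.155 × 46.6 = 7.223 m, so the well at 6.14 m is 1.083 m upgradient of the peak.
√(4πDt) = 4.674 m, giving peak height M/(n_e·A·√(4πDt)) = 3.50/(0.32 × 27.0 × 4.674) = 0.08667 kg/m³.
(x−vt)²/(4Dt) = (-1.083)²/(4 × 0.0373 × 46.6) = 0.1687; exp(−0.1687) = 0.8448.
C = 0.08667 × 0.8448 = 0.0732 kg/m³.

0.0732 kg/m³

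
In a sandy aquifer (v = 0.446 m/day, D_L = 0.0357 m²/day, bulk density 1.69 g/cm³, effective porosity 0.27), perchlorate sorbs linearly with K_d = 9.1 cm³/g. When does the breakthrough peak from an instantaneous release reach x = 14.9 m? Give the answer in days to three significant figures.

1930 days

Retardation factor R = 1 + ρ_b·K_d/n = 1 + 1.69 × 9.1/0.27 = 57.96.
Sorption retards both mechanisms: v_R = v/R = 0.007695 m/day, D_R = D/R = 0.0006159 m²/day.
Peak time from v_R²t² + 2D_R t − x² = 0: t = (√(D_R² + v_R²x²) − D_R)/v_R².
√(D_R² + v_R²x²) = √(0.0006159² + 0.007695² × 14.9²) = 0.1147; v_R² = 5.921e-05.
t = (0.1147 − 0.0006159)/5.921e-05 = 1930 days.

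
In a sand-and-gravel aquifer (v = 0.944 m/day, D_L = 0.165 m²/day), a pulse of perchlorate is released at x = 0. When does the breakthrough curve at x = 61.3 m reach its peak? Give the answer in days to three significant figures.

64.8 days

For the 1D instantaneous-source solution, setting ∂C/∂t = 0 at fixed x gives v²t² + 2Dt − x² = 0, so t = (√(D² + v²x²) − D)/v².
√(D² + v²x²) = √(0.165² + 0.944² × 61.3²) = 57.87; v² = 0.891136.
t = (57.87 − 0.165)/0.891136 = 64.8 days (vs. the pure-advection estimate x/v = 64.9 d).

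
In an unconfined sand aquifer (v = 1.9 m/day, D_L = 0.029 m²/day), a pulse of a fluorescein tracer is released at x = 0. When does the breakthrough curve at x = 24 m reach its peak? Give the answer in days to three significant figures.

For the 1D instantaneous-source solution, setting ∂C/∂t = 0 at fixed x gives v²t² + 2Dt − x² = 0, so t = (√(D² + v²x²) − D)/v².
√(D² + v²x²) = √(0.029² + 1.9² × 24²) = 45.60; v² = 3.61.
t = (45.60 − 0.029)/3.61 = 12.6 days (vs. the pure-advection estimate x/v = 12.6 d).

12.6 days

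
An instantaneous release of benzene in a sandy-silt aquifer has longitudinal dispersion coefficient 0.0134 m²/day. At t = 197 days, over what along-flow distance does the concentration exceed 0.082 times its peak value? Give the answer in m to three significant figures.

The plume is Gaussian with σ = √(2Dt) = √(2 × 0.0134 × 197) = 2.298 m.
C/C_peak = exp(−Δx²/(2σ²)) = 0.082 ⇒ Δx = σ·√(−2 ln 0.082) = 2.298 × 2.237 = 5.141 m.
Width = 2Δx = 10.3 m.

10.3 m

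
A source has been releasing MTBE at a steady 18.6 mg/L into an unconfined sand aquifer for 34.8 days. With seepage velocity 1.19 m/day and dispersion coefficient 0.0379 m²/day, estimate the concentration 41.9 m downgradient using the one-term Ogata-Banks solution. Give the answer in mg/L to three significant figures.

For a continuous step input, C/C₀ ≈ ½·erfc((x−vt)/(2√(Dt))).
vt = 1.19 × 34.8 = 41.412 m and 2√(Dt) = 2√(0.0379 × 34.8) = 2.297 m.
Argument (x−vt)/(2√(Dt)) = (41.9 − 41.412)/2.297 = 0.2125; ½·erfc(0.2125) = 0.3819.
C = 18.6 × 0.3819 = 7.10 mg/L.

7.10 mg/L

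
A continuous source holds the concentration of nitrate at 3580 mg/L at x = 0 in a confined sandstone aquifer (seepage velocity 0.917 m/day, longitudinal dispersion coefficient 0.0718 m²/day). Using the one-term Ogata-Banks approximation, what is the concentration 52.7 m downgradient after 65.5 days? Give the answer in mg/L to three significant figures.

3550 mg/L

For a continuous step input, C/C₀ ≈ ½·erfc((x−vt)/(2√(Dt))).
vt = 0.917 × 65.5 = 60.0635 m and 2√(Dt) = 2√(0.0718 × 65.5) = 4.337 m.
Argument (x−vt)/(2√(Dt)) = (52.7 − 60.0635)/4.337 = -1.698; ½·erfc(-1.698) = 0.9918.
C = 3580 × 0.9918 = 3550 mg/L.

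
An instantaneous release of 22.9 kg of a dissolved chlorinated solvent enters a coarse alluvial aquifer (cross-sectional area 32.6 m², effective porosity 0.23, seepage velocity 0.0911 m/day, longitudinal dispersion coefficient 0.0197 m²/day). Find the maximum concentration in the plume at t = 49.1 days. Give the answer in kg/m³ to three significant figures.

The peak of an instantaneous 1D plume sits at x = vt; there the Gaussian factor is 1 and C_max = M/(n_e·A·√(4πDt)), where n_e·A is the pore area the mass is dissolved in.
√(4πDt) = √(4π × 0.0197 × 49.1) = 3.486 m, so C_max = 22.9/(0.23 × 32.6 × 3.486) = 0.876 kg/m³.

0.876 kg/m³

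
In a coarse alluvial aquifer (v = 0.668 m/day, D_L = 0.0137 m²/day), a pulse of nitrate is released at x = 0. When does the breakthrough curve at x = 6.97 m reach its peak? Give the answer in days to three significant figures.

For the 1D instantaneous-source solution, setting ∂C/∂t = 0 at fixed x gives v²t² + 2Dt − x² = 0, so t = (√(D² + v²x²) − D)/v².
√(D² + v²x²) = √(0.0137² + 0.668² × 6.97²) = 4.656; v² = 0.446224.
t = (4.656 − 0.0137)/0.446224 = 10.4 days (vs. the pure-advection estimate x/v = 10.4 d).

10.4 days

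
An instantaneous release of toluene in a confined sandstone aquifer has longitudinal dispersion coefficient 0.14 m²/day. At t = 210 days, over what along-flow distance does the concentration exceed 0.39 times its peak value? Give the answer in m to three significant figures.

The plume is Gaussian with σ = √(2Dt) = √(2 × 0.14 × 210) = 7.668 m.
C/C_peak = exp(−Δx²/(2σ²)) = 0.39 ⇒ Δx = σ·√(−2 ln 0.39) = 7.668 × 1.372 = 10.52 m.
Width = 2Δx = 21.0 m.

21.0 m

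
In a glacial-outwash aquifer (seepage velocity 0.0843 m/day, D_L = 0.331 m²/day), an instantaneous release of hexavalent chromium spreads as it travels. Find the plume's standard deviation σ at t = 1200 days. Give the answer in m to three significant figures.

28.2 m

Dispersive spreading gives a Gaussian with σ² = 2Dt; advection only shifts the center.
σ = √(2 × 0.331 × 1200) = 28.2 m.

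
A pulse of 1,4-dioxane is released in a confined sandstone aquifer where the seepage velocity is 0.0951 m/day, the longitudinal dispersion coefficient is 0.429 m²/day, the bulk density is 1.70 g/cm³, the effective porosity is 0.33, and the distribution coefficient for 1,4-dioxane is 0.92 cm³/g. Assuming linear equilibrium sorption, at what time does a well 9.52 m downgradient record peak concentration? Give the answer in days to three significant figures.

364 days

Retardation factor R = 1 + ρ_b·K_d/n = 1 + 1.70 × 0.92/0.33 = 5.739.
Sorption retards both mechanisms: v_R = v/R = 0.01657 m/day, D_R = D/R = 0.07475 m²/day.
Peak time from v_R²t² + 2D_R t − x² = 0: t = (√(D_R² + v_R²x²) − D_R)/v_R².
√(D_R² + v_R²x²) = √(0.07475² + 0.01657² × 9.52²) = 0.1746; v_R² = 0.0002746.
t = (0.1746 − 0.07475)/0.0002746 = 364 days.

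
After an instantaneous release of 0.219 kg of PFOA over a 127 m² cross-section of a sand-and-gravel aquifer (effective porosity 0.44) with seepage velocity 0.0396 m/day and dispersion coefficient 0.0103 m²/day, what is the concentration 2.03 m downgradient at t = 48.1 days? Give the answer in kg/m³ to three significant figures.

For an instantaneous plane source, C(x,t) = M/(n_e·A·√(4πDt)) · exp(−(x−vt)²/(4Dt)), with n_e·A the pore (flow) area.
Plume center vt = 0.0396 × 48.1 = 1.90476 m, so the well at 2.03 m is 0.12524 m downgradient of the peak.
√(4πDt) = 2.495 m, giving peak height M/(n_e·A·√(4πDt)) = 0.219/(0.44 × 127 × 2.495) = 0.001571 kg/m³.
(x−vt)²/(4Dt) = (0.12524)²/(4 × 0.0103 × 48.1) = 0.007915; exp(−0.007915) = 0.9921.
C = 0.001571 × 0.9921 = 0.00156 kg/m³.

0.00156 kg/m³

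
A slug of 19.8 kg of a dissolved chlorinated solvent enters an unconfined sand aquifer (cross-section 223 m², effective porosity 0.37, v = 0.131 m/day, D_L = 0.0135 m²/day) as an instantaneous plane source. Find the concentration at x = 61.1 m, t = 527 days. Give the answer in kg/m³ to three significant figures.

For an instantaneous plane source, C(x,t) = M/(n_e·A·√(4πDt)) · exp(−(x−vt)²/(4Dt)), with n_e·A the pore (flow) area.
Plume center vt = 0.131 × 527 = 69.037 m, so the well at 61.1 m is 7.937 m upgradient of the peak.
√(4πDt) = 9.455 m, giving peak height M/(n_e·A·√(4πDt)) = 19.8/(0.37 × 223 × 9.455) = 0.02538 kg/m³.
(x−vt)²/(4Dt) = (-7.937)²/(4 × 0.0135 × 527) = 2.214; exp(−2.214) = 0.1093.
C = 0.02538 × 0.1093 = 0.00277 kg/m³.

0.00277 kg/m³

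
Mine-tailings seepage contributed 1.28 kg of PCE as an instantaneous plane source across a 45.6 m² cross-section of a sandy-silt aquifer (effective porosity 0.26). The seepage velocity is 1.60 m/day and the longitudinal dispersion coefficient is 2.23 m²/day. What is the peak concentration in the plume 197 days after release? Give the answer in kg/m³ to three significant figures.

The peak of an instantaneous 1D plume sits at x = vt; there the Gaussian factor is 1 and C_max = M/(n_e·A·√(4πDt)), where n_e·A is the pore area the mass is dissolved in.
√(4πDt) = √(4π × 2.23 × 197) = 74.30 m, so C_max = 1.28/(0.26 × 45.6 × 74.30) = 0.00145 kg/m³.

0.00145 kg/m³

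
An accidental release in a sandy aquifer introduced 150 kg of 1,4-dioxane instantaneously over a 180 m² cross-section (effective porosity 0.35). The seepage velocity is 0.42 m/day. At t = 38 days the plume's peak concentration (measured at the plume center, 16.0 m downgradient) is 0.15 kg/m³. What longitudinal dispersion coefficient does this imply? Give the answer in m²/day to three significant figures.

0.528 m²/day

At the plume center C_max = M/(n_e·A·√(4πDt)), so D = M²/(4πt·(n_e·A·C_max)²).
n_e·A·C_max = 0.35 × 180 × 0.15 = 9.450 kg/m.
D = 150²/(4π × 38 × 9.450²) = 0.528 m²/day.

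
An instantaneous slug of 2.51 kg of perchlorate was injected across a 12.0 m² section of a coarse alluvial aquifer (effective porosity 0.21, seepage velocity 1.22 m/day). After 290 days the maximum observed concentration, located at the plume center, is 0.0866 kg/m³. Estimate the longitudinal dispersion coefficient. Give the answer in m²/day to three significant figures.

At the plume center C_max = M/(n_e·A·√(4πDt)), so D = M²/(4πt·(n_e·A·C_max)²).
n_e·A·C_max = 0.21 × 12.0 × 0.0866 = 0.2182 kg/m.
D = 2.51²/(4π × 290 × 0.2182²) = 0.0363 m²/day.

0.0363 m²/day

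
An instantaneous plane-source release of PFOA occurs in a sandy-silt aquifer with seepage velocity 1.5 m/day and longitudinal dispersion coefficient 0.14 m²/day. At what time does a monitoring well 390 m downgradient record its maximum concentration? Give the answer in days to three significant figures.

For the 1D instantaneous-source solution, setting ∂C/∂t = 0 at fixed x gives v²t² + 2Dt − x² = 0, so t = (√(D² + v²x²) − D)/v².
√(D² + v²x²) = √(0.14² + 1.5² × 390²) = 585.0; v² = 2.25.
t = (585.0 − 0.14)/2.25 = 260 days (vs. the pure-advection estimate x/v = 260 d).

260 days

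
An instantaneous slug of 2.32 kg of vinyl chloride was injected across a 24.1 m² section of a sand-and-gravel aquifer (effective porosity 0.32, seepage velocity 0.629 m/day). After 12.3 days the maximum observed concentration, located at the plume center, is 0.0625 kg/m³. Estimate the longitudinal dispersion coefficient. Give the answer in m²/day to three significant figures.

At the plume center C_max = M/(n_e·A·√(4πDt)), so D = M²/(4πt·(n_e·A·C_max)²).
n_e·A·C_max = 0.32 × 24.1 × 0.0625 = 0.4820 kg/m.
D = 2.32²/(4π × 12.3 × 0.4820²) = 0.150 m²/day.

0.150 m²/day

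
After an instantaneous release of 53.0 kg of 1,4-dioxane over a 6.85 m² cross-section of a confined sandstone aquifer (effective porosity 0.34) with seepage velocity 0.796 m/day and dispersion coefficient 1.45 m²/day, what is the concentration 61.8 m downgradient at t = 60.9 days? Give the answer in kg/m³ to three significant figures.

For an instantaneous plane source, C(x,t) = M/(n_e·A·√(4πDt)) · exp(−(x−vt)²/(4Dt)), with n_e·A the pore (flow) area.
Plume center vt = 0.796 × 60.9 = 48.4764 m, so the well at 61.8 m is 13.3236 m downgradient of the peak.
√(4πDt) = 33.31 m, giving peak height M/(n_e·A·√(4πDt)) = 53.0/(0.34 × 6.85 × 33.31) = 0.6832 kg/m³.
(x−vt)²/(4Dt) = (13.3236)²/(4 × 1.45 × 60.9) = 0.5026; exp(−0.5026) = 0.6050.
C = 0.6832 × 0.6050 = 0.413 kg/m³.

0.413 kg/m³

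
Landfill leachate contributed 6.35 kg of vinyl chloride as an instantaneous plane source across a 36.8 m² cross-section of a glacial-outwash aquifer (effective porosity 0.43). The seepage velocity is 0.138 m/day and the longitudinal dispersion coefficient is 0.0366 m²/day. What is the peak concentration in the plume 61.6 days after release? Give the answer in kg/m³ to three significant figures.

The peak of an instantaneous 1D plume sits at x = vt; there the Gaussian factor is 1 and C_max = M/(n_e·A·√(4πDt)), where n_e·A is the pore area the mass is dissolved in.
√(4πDt) = √(4π × 0.0366 × 61.6) = 5.323 m, so C_max = 6.35/(0.43 × 36.8 × 5.323) = 0.0754 kg/m³.

0.0754 kg/m³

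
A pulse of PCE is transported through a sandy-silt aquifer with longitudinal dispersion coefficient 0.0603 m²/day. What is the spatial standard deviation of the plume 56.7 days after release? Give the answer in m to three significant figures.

Dispersive spreading gives a Gaussian with σ² = 2Dt; advection only shifts the center.
σ = √(2 × 0.0603 × 56.7) = 2.61 m.

2.61 m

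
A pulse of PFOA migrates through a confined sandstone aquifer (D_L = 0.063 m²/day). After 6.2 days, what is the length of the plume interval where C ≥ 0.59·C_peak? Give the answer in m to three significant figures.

The plume is Gaussian with σ = √(2Dt) = √(2 × 0.063 × 6.2) = 0.8839 m.
C/C_peak = exp(−Δx²/(2σ²)) = 0.59 ⇒ Δx = σ·√(−2 ln 0.59) = 0.8839 × 1.027 = 0.9078 m.
Width = 2Δx = 1.82 m.

1.82 m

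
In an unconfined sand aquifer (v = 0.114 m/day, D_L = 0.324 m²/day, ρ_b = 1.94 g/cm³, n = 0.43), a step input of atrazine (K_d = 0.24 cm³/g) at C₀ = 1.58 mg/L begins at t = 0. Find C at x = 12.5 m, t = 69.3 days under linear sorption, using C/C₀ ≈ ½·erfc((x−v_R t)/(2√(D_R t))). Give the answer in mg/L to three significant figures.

Retardation factor R = 1 + ρ_b·K_d/n = 1 + 1.94 × 0.24/0.43 = 2.083.
Sorption retards both mechanisms: v_R = v/R = 0.05473 m/day, D_R = D/R = 0.1555 m²/day.
v_R·t = 0.05473 × 69.3 = 3.792789 m; 2√(D_R t) = 6.565 m; argument = (12.5 − 3.792789)/6.565 = 1.326.
C = C₀ × ½·erfc(1.326) = 1.58 × 0.03038 = 0.0480 mg/L.

0.0480 mg/L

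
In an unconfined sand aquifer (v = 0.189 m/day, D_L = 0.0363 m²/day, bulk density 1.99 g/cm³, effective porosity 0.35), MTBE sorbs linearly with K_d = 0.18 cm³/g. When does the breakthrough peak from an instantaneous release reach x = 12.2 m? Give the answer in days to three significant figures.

129 days

Retardation factor R = 1 + ρ_b·K_d/n = 1 + 1.99 × 0.18/0.35 = 2.023.
Sorption retards both mechanisms: v_R = v/R = 0.09343 m/day, D_R = D/R = 0.01794 m²/day.
Peak time from v_R²t² + 2D_R t − x² = 0: t = (√(D_R² + v_R²x²) − D_R)/v_R².
√(D_R² + v_R²x²) = √(0.01794² + 0.09343² × 12.2²) = 1.140; v_R² = 0.008729.
t = (1.140 − 0.01794)/0.008729 = 129 days.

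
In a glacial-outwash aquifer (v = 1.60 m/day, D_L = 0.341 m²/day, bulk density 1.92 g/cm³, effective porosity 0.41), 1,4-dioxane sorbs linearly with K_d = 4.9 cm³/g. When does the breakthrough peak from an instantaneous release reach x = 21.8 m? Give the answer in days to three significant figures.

323 days

Retardation factor R = 1 + ρ_b·K_d/n = 1 + 1.92 × 4.9/0.41 = 23.95.
Sorption retards both mechanisms: v_R = v/R = 0.06681 m/day, D_R = D/R = 0.01424 m²/day.
Peak time from v_R²t² + 2D_R t − x² = 0: t = (√(D_R² + v_R²x²) − D_R)/v_R².
√(D_R² + v_R²x²) = √(0.01424² + 0.06681² × 21.8²) = 1.457; v_R² = 0.004464.
t = (1.457 − 0.01424)/0.004464 = 323 days.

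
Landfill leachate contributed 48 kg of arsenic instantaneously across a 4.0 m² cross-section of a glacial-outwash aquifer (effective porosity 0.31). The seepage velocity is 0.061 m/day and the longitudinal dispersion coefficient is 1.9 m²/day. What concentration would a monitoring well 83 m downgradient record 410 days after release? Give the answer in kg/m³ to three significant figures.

0.133 kg/m³

For an instantaneous plane source, C(x,t) = M/(n_e·A·√(4πDt)) · exp(−(x−vt)²/(4Dt)), with n_e·A the pore (flow) area.
Plume center vt = 0.061 × 410 = 25.01 m, so the well at 83 m is 57.99 m downgradient of the peak.
√(4πDt) = 98.94 m, giving peak height M/(n_e·A·√(4πDt)) = 48/(0.31 × 4.0 × 98.94) = 0.3912 kg/m³.
(x−vt)²/(4Dt) = (57.99)²/(4 × 1.9 × 410) = 1.079; exp(−1.079) = 0.3399.
C = 0.3912 × 0.3399 = 0.133 kg/m³.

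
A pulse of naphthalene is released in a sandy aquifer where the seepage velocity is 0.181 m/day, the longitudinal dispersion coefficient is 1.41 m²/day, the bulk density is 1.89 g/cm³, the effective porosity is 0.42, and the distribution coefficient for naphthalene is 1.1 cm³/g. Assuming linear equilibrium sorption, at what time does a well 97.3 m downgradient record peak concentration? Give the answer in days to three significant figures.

Retardation factor R = 1 + ρ_b·K_d/n = 1 + 1.89 × 1.1/0.42 = 5.950.
Sorption retards both mechanisms: v_R = v/R = 0.03042 m/day, D_R = D/R = 0.2370 m²/day.
Peak time from v_R²t² + 2D_R t − x² = 0: t = (√(D_R² + v_R²x²) − D_R)/v_R².
√(D_R² + v_R²x²) = √(0.2370² + 0.03042² × 97.3²) = 2.969; v_R² = 0.0009254.
t = (2.969 − 0.2370)/0.0009254 = 2950 days.

2950 days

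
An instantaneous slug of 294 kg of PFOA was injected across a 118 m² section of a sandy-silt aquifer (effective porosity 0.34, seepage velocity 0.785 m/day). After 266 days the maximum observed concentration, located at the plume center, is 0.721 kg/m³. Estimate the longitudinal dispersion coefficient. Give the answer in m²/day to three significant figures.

At the plume center C_max = M/(n_e·A·√(4πDt)), so D = M²/(4πt·(n_e·A·C_max)²).
n_e·A·C_max = 0.34 × 118 × 0.721 = 28.93 kg/m.
D = 294²/(4π × 266 × 28.93²) = 0.0309 m²/day.

0.0309 m²/day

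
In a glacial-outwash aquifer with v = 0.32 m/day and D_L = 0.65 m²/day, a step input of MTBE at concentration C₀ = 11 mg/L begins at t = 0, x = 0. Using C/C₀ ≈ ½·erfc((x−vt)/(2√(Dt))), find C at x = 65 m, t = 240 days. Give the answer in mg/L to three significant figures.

8.23 mg/L

For a continuous step input, C/C₀ ≈ ½·erfc((x−vt)/(2√(Dt))).
vt = 0.32 × 240 = 76.8 m and 2√(Dt) = 2√(0.65 × 240) = 24.98 m.
Argument (x−vt)/(2√(Dt)) = (65 − 76.8)/24.98 = -0.4724; ½·erfc(-0.4724) = 0.7480.
C = 11 × 0.7480 = 8.23 mg/L.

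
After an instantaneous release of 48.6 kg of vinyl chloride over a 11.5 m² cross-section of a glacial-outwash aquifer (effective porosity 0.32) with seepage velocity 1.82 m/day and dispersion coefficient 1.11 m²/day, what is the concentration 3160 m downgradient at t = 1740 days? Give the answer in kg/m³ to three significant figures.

For an instantaneous plane source, C(x,t) = M/(n_e·A·√(4πDt)) · exp(−(x−vt)²/(4Dt)), with n_e·A the pore (flow) area.
Plume center vt = 1.82 × 1740 = 3166.8 m, so the well at 3160 m is 6.8 m upgradient of the peak.
√(4πDt) = 155.8 m, giving peak height M/(n_e·A·√(4πDt)) = 48.6/(0.32 × 11.5 × 155.8) = 0.08477 kg/m³.
(x−vt)²/(4Dt) = (-6.8)²/(4 × 1.11 × 1740) = 0.005985; exp(−0.005985) = 0.9940.
C = 0.08477 × 0.9940 = 0.0843 kg/m³.

0.0843 kg/m³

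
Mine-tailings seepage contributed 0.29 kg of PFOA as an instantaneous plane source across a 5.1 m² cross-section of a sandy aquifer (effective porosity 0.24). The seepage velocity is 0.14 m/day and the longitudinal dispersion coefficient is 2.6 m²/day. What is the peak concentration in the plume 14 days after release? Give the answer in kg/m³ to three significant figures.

The peak of an instantaneous 1D plume sits at x = vt; there the Gaussian factor is 1 and C_max = M/(n_e·A·√(4πDt)), where n_e·A is the pore area the mass is dissolved in.
√(4πDt) = √(4π × 2.6 × 14) = 21.39 m, so C_max = 0.29/(0.24 × 5.1 × 21.39) = 0.0111 kg/m³.

0.0111 kg/m³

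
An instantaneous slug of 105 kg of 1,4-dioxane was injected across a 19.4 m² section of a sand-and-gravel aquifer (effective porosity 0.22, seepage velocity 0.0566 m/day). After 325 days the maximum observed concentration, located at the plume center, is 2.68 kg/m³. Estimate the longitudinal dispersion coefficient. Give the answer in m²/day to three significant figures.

0.0206 m²/day

At the plume center C_max = M/(n_e·A·√(4πDt)), so D = M²/(4πt·(n_e·A·C_max)²).
n_e·A·C_max = 0.22 × 19.4 × 2.68 = 11.44 kg/m.
D = 105²/(4π × 325 × 11.44²) = 0.0206 m²/day.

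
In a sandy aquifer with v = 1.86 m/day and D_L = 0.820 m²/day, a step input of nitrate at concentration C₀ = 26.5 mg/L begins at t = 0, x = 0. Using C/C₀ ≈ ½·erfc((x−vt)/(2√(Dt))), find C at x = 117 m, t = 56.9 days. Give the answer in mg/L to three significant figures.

For a continuous step input, C/C₀ ≈ ½·erfc((x−vt)/(2√(Dt))).
vt = 1.86 × 56.9 = 105.834 m and 2√(Dt) = 2√(0.820 × 56.9) = 13.66 m.
Argument (x−vt)/(2√(Dt)) = (117 − 105.834)/13.66 = 0.8174; ½·erfc(0.8174) = 0.1238.
C = 26.5 × 0.1238 = 3.28 mg/L.

3.28 mg/L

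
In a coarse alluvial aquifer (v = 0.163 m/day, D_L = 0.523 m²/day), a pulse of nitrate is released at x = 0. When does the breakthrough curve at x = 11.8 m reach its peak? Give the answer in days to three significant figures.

For the 1D instantaneous-source solution, setting ∂C/∂t = 0 at fixed x gives v²t² + 2Dt − x² = 0, so t = (√(D² + v²x²) − D)/v².
√(D² + v²x²) = √(0.523² + 0.163² × 11.8²) = 1.993; v² = 0.026569.
t = (1.993 − 0.523)/0.026569 = 55.3 days (vs. the pure-advection estimate x/v = 72.4 d).

55.3 days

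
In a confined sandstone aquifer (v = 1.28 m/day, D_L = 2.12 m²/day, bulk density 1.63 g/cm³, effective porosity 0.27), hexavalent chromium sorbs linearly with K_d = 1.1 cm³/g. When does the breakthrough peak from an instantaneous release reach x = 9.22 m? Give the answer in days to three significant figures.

Retardation factor R = 1 + ρ_b·K_d/n = 1 + 1.63 × 1.1/0.27 = 7.641.
Sorption retards both mechanisms: v_R = v/R = 0.1675 m/day, D_R = D/R = 0.2775 m²/day.
Peak time from v_R²t² + 2D_R t − x² = 0: t = (√(D_R² + v_R²x²) − D_R)/v_R².
√(D_R² + v_R²x²) = √(0.2775² + 0.1675² × 9.22²) = 1.569; v_R² = 0.02806.
t = (1.569 − 0.2775)/0.02806 = 46.0 days.

46.0 days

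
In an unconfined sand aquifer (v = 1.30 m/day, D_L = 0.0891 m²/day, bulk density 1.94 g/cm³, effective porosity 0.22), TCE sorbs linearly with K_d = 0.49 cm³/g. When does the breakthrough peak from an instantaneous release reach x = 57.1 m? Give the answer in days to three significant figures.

233 days

Retardation factor R = 1 + ρ_b·K_d/n = 1 + 1.94 × 0.49/0.22 = 5.321.
Sorption retards both mechanisms: v_R = v/R = 0.2443 m/day, D_R = D/R = 0.01674 m²/day.
Peak time from v_R²t² + 2D_R t − x² = 0: t = (√(D_R² + v_R²x²) − D_R)/v_R².
√(D_R² + v_R²x²) = √(0.01674² + 0.2443² × 57.1²) = 13.95; v_R² = 0.05968.
t = (13.95 − 0.01674)/0.05968 = 233 days.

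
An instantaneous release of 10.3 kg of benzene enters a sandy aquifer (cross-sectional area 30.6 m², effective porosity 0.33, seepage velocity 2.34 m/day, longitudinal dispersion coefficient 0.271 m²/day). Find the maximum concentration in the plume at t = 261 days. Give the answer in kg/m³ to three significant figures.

The peak of an instantaneous 1D plume sits at x = vt; there the Gaussian factor is 1 and C_max = M/(n_e·A·√(4πDt)), where n_e·A is the pore area the mass is dissolved in.
√(4πDt) = √(4π × 0.271 × 261) = 29.81 m, so C_max = 10.3/(0.33 × 30.6 × 29.81) = 0.0342 kg/m³.

0.0342 kg/m³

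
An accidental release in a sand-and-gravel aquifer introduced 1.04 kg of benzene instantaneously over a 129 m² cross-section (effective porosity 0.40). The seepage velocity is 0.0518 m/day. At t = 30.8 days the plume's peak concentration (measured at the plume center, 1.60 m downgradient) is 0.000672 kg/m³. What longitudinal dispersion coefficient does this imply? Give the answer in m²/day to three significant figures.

At the plume center C_max = M/(n_e·A·√(4πDt)), so D = M²/(4πt·(n_e·A·C_max)²).
n_e·A·C_max = 0.40 × 129 × 0.000672 = 0.03468 kg/m.
D = 1.04²/(4π × 30.8 × 0.03468²) = 2.32 m²/day.

2.32 m²/day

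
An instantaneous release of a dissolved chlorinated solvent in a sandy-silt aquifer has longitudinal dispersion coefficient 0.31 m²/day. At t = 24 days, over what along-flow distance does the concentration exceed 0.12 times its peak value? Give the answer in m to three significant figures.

The plume is Gaussian with σ = √(2Dt) = √(2 × 0.31 × 24) = 3.857 m.
C/C_peak = exp(−Δx²/(2σ²)) = 0.12 ⇒ Δx = σ·√(−2 ln 0.12) = 3.857 × 2.059 = 7.942 m.
Width = 2Δx = 15.9 m.

15.9 m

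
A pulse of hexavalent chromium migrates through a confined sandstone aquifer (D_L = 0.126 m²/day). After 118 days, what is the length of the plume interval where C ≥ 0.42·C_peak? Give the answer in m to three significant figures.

The plume is Gaussian with σ = √(2Dt) = √(2 × 0.126 × 118) = 5.453 m.
C/C_peak = exp(−Δx²/(2σ²)) = 0.42 ⇒ Δx = σ·√(−2 ln 0.42) = 5.453 × 1.317 = 7.182 m.
Width = 2Δx = 14.4 m.

14.4 m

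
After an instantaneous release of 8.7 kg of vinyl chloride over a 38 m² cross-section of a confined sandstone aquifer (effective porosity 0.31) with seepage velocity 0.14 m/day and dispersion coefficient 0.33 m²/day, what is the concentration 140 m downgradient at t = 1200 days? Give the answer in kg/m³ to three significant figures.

For an instantaneous plane source, C(x,t) = M/(n_e·A·√(4πDt)) · exp(−(x−vt)²/(4Dt)), with n_e·A the pore (flow) area.
Plume center vt = 0.14 × 1200 = 168 m, so the well at 140 m is 28 m upgradient of the peak.
√(4πDt) = 70.54 m, giving peak height M/(n_e·A·√(4πDt)) = 8.7/(0.31 × 38 × 70.54) = 0.01047 kg/m³.
(x−vt)²/(4Dt) = (-28)²/(4 × 0.33 × 1200) = 0.4949; exp(−0.4949) = 0.6096.
C = 0.01047 × 0.6096 = 0.00638 kg/m³.

0.00638 kg/m³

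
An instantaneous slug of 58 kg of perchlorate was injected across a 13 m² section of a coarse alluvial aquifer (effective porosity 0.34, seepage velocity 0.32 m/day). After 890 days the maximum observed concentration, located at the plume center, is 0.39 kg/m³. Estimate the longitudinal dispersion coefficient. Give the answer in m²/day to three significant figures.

0.101 m²/day

At the plume center C_max = M/(n_e·A·√(4πDt)), so D = M²/(4πt·(n_e·A·C_max)²).
n_e·A·C_max = 0.34 × 13 × 0.39 = 1.724 kg/m.
D = 58²/(4π × 890 × 1.724²) = 0.101 m²/day.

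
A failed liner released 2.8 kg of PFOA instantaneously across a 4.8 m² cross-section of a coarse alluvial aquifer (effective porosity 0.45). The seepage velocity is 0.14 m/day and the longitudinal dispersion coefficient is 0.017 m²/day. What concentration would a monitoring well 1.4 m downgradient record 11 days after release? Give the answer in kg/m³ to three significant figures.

0.824 kg/m³

For an instantaneous plane source, C(x,t) = M/(n_e·A·√(4πDt)) · exp(−(x−vt)²/(4Dt)), with n_e·A the pore (flow) area.
Plume center vt = 0.14 × 11 = 1.54 m, so the well at 1.4 m is 0.14 m upgradient of the peak.
√(4πDt) = 1.533 m, giving peak height M/(n_e·A·√(4πDt)) = 2.8/(0.45 × 4.8 × 1.533) = 0.8456 kg/m³.
(x−vt)²/(4Dt) = (-0.14)²/(4 × 0.017 × 11) = 0.02620; exp(−0.02620) = 0.9741.
C = 0.8456 × 0.9741 = 0.824 kg/m³.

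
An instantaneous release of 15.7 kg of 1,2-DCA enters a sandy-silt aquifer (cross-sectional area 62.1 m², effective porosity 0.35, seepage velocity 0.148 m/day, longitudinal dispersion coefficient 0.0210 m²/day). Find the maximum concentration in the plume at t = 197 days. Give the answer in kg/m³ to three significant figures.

0.100 kg/m³

The peak of an instantaneous 1D plume sits at x = vt; there the Gaussian factor is 1 and C_max = M/(n_e·A·√(4πDt)), where n_e·A is the pore area the mass is dissolved in.
√(4πDt) = √(4π × 0.0210 × 197) = 7.210 m, so C_max = 15.7/(0.35 × 62.1 × 7.210) = 0.100 kg/m³.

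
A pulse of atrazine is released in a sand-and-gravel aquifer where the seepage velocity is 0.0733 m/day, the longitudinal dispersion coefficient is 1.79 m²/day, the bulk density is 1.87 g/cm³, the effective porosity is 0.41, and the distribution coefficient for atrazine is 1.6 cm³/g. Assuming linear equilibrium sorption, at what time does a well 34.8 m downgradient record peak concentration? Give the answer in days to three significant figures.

Retardation factor R = 1 + ρ_b·K_d/n = 1 + 1.87 × 1.6/0.41 = 8.298.
Sorption retards both mechanisms: v_R = v/R = 0.008833 m/day, D_R = D/R = 0.2157 m²/day.
Peak time from v_R²t² + 2D_R t − x² = 0: t = (√(D_R² + v_R²x²) − D_R)/v_R².
√(D_R² + v_R²x²) = √(0.2157² + 0.008833² × 34.8²) = 0.3755; v_R² = 7.802e-05.
t = (0.3755 − 0.2157)/7.802e-05 = 2050 days.

2050 days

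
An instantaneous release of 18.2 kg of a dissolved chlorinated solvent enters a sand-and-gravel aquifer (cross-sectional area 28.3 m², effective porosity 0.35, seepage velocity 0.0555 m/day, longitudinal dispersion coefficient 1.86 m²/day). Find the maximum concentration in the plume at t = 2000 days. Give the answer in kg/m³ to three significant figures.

0.00850 kg/m³

The peak of an instantaneous 1D plume sits at x = vt; there the Gaussian factor is 1 and C_max = M/(n_e·A·√(4πDt)), where n_e·A is the pore area the mass is dissolved in.
√(4πDt) = √(4π × 1.86 × 2000) = 216.2 m, so C_max = 18.2/(0.35 × 28.3 × 216.2) = 0.00850 kg/m³.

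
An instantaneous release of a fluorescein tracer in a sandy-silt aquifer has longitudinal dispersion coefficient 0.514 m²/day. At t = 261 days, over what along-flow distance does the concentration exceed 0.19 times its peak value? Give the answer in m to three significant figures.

The plume is Gaussian with σ = √(2Dt) = √(2 × 0.514 × 261) = 16.38 m.
C/C_peak = exp(−Δx²/(2σ²)) = 0.19 ⇒ Δx = σ·√(−2 ln 0.19) = 16.38 × 1.822 = 29.84 m.
Width = 2Δx = 59.7 m.

59.7 m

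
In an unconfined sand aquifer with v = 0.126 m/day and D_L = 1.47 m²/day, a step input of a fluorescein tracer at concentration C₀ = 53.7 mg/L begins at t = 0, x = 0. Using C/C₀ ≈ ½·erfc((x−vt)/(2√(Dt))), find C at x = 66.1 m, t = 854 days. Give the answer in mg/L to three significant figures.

42.8 mg/L

For a continuous step input, C/C₀ ≈ ½·erfc((x−vt)/(2√(Dt))).
vt = 0.126 × 854 = 107.604 m and 2√(Dt) = 2√(1.47 × 854) = 70.86 m.
Argument (x−vt)/(2√(Dt)) = (66.1 − 107.604)/70.86 = -0.5857; ½·erfc(-0.5857) = 0.7963.
C = 53.7 × 0.7963 = 42.8 mg/L.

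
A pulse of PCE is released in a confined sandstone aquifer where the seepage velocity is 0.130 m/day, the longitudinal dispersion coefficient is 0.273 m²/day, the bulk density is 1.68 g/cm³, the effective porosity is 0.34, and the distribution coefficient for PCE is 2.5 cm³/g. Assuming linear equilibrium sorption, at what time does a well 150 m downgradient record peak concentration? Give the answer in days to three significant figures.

Retardation factor R = 1 + ρ_b·K_d/n = 1 + 1.68 × 2.5/0.34 = 13.35.
Sorption retards both mechanisms: v_R = v/R = 0.009738 m/day, D_R = D/R = 0.02045 m²/day.
Peak time from v_R²t² + 2D_R t − x² = 0: t = (√(D_R² + v_R²x²) − D_R)/v_R².
√(D_R² + v_R²x²) = √(0.02045² + 0.009738² × 150²) = 1.461; v_R² = 9.483e-05.
t = (1.461 − 0.02045)/9.483e-05 = 15200 days.

15200 days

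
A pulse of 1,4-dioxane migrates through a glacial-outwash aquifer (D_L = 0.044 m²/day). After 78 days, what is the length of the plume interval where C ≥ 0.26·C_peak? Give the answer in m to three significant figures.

8.60 m

The plume is Gaussian with σ = √(2Dt) = √(2 × 0.044 × 78) = 2.620 m.
C/C_peak = exp(−Δx²/(2σ²)) = 0.26 ⇒ Δx = σ·√(−2 ln 0.26) = 2.620 × 1.641 = 4.299 m.
Width = 2Δx = 8.60 m.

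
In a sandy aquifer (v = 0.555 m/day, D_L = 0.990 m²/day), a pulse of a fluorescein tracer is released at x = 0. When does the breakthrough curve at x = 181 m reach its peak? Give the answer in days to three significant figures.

For the 1D instantaneous-source solution, setting ∂C/∂t = 0 at fixed x gives v²t² + 2Dt − x² = 0, so t = (√(D² + v²x²) − D)/v².
√(D² + v²x²) = √(0.990² + 0.555² × 181²) = 100.5; v² = 0.308025.
t = (100.5 − 0.990)/0.308025 = 323 days (vs. the pure-advection estimate x/v = 326 d).

323 days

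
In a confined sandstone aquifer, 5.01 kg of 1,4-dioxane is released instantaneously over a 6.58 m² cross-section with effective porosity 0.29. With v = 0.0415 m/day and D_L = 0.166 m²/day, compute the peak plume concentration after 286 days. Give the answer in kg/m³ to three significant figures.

0.107 kg/m³

The peak of an instantaneous 1D plume sits at x = vt; there the Gaussian factor is 1 and C_max = M/(n_e·A·√(4πDt)), where n_e·A is the pore area the mass is dissolved in.
√(4πDt) = √(4π × 0.166 × 286) = 24.43 m, so C_max = 5.01/(0.29 × 6.58 × 24.43) = 0.107 kg/m³.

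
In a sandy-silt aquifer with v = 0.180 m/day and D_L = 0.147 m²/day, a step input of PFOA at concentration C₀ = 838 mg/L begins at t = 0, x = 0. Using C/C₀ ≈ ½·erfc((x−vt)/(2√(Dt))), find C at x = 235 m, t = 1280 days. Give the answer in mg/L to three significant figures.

340 mg/L

For a continuous step input, C/C₀ ≈ ½·erfc((x−vt)/(2√(Dt))).
vt = 0.180 × 1280 = 230.4 m and 2√(Dt) = 2√(0.147 × 1280) = 27.43 m.
Argument (x−vt)/(2√(Dt)) = (235 − 230.4)/27.43 = 0.1677; ½·erfc(0.1677) = 0.4063.
C = 838 × 0.4063 = 340 mg/L.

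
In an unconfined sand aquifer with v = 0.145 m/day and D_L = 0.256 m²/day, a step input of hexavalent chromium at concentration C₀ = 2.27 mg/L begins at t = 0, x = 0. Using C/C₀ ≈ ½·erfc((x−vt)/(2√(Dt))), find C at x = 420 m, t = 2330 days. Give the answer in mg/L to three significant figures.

For a continuous step input, C/C₀ ≈ ½·erfc((x−vt)/(2√(Dt))).
vt = 0.145 × 2330 = 337.85 m and 2√(Dt) = 2√(0.256 × 2330) = 48.85 m.
Argument (x−vt)/(2√(Dt)) = (420 − 337.85)/48.85 = 1.682; ½·erfc(1.682) = 0.008687.
C = 2.27 × 0.008687 = 0.0197 mg/L.

0.0197 mg/L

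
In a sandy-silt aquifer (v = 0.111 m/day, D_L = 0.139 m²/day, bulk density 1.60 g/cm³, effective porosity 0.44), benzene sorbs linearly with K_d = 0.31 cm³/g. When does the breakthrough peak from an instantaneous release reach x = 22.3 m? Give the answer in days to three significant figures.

Retardation factor R = 1 + ρ_b·K_d/n = 1 + 1.60 × 0.31/0.44 = 2.127.
Sorption retards both mechanisms: v_R = v/R = 0.05219 m/day, D_R = D/R = 0.06535 m²/day.
Peak time from v_R²t² + 2D_R t − x² = 0: t = (√(D_R² + v_R²x²) − D_R)/v_R².
√(D_R² + v_R²x²) = √(0.06535² + 0.05219² × 22.3²) = 1.166; v_R² = 0.002724.
t = (1.166 − 0.06535)/0.002724 = 404 days.

404 days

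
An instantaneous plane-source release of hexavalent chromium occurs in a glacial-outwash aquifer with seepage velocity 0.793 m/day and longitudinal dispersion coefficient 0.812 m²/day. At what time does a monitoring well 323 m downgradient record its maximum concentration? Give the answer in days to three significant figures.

406 days

For the 1D instantaneous-source solution, setting ∂C/∂t = 0 at fixed x gives v²t² + 2Dt − x² = 0, so t = (√(D² + v²x²) − D)/v².
√(D² + v²x²) = √(0.812² + 0.793² × 323²) = 256.1; v² = 0.628849.
t = (256.1 − 0.812)/0.628849 = 406 days (vs. the pure-advection estimate x/v = 407 d).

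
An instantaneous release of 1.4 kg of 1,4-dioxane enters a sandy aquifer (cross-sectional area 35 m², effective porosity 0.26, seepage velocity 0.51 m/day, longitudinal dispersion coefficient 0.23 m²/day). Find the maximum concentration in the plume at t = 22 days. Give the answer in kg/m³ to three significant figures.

The peak of an instantaneous 1D plume sits at x = vt; there the Gaussian factor is 1 and C_max = M/(n_e·A·√(4πDt)), where n_e·A is the pore area the mass is dissolved in.
√(4πDt) = √(4π × 0.23 × 22) = 7.974 m, so C_max = 1.4/(0.26 × 35 × 7.974) = 0.0193 kg/m³.

0.0193 kg/m³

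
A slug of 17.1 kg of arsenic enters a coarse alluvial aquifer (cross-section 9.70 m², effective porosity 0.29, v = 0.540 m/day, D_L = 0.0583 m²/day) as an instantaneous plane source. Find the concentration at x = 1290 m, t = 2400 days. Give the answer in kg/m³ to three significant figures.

For an instantaneous plane source, C(x,t) = M/(n_e·A·√(4πDt)) · exp(−(x−vt)²/(4Dt)), with n_e·A the pore (flow) area.
Plume center vt = 0.540 × 2400 = 1296 m, so the well at 1290 m is 6 m upgradient of the peak.
√(4πDt) = 41.93 m, giving peak height M/(n_e·A·√(4πDt)) = 17.1/(0.29 × 9.70 × 41.93) = 0.1450 kg/m³.
(x−vt)²/(4Dt) = (-6)²/(4 × 0.0583 × 2400) = 0.06432; exp(−0.06432) = 0.9377.
C = 0.1450 × 0.9377 = 0.136 kg/m³.

0.136 kg/m³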